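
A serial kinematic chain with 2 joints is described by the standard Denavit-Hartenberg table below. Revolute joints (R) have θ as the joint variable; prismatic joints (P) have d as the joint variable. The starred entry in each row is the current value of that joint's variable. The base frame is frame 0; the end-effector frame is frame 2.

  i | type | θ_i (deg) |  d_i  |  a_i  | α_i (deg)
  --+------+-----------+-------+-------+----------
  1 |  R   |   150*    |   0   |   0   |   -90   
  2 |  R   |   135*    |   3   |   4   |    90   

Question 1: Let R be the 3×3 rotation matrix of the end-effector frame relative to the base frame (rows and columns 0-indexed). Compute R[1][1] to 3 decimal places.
End-effector y-axis (col 1 of R) = (-0.5000,-0.8660,0.0000)
R[1][1] = -0.8660

-0.866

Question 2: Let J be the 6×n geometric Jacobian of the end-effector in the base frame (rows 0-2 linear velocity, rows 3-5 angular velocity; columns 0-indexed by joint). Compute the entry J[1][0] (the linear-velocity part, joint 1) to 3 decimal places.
axis z_0 = ẑ; lever o_n−o_0 = (0.9495,-4.0123,-2.8284)
cross product → J_v[:, 0] = (4.0123,0.9495,-0.0000)
J_ω[:, 0] = z_0
entry J[1][0] = 0.9495

0.949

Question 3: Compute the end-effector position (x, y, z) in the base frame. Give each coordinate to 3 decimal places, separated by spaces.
0.949 -4.012 -2.828

after link 1: o_1 = (0.0000, 0.0000, 0.0000)
after link 2: o_2 = (0.9495, -4.0123, -2.8284)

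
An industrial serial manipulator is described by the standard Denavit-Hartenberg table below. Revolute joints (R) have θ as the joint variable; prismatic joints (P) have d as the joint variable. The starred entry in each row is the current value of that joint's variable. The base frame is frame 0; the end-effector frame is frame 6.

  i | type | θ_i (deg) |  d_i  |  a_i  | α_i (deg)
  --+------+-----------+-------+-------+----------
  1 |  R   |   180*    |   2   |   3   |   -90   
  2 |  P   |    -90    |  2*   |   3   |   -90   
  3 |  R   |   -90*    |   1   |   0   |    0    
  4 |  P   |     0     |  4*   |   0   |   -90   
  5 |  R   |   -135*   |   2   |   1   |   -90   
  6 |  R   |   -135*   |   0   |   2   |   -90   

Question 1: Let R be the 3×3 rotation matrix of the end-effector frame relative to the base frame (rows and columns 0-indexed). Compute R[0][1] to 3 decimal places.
0.707

End-effector y-axis (col 1 of R) = (0.7071,0.7071,-0.0000)
R[0][1] = 0.7071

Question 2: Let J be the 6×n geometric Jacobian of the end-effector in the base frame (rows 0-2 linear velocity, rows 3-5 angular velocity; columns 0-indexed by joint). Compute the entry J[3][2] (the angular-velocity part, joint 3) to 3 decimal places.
axis z_2 = (-1.0000,0.0000,-0.0000); lever o_n−o_2 = (-4.7071,-0.2929,3.4142)
cross product → J_v[:, 2] = (0.0000,3.4142,0.2929)
J_ω[:, 2] = z_2
entry J[3][2] = -1.0000

-1.000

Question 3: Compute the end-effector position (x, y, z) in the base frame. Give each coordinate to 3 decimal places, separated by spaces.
after link 1: o_1 = (-3.0000, 0.0000, 2.0000)
after link 2: o_2 = (-3.0000, -2.0000, 5.0000)
after link 3: o_3 = (-4.0000, -2.0000, 5.0000)
after link 4: o_4 = (-8.0000, -2.0000, 5.0000)
after link 5: o_5 = (-8.7071, -1.2929, 7.0000)
after link 6: o_6 = (-7.7071, -2.2929, 8.4142)

-7.707 -2.293 8.414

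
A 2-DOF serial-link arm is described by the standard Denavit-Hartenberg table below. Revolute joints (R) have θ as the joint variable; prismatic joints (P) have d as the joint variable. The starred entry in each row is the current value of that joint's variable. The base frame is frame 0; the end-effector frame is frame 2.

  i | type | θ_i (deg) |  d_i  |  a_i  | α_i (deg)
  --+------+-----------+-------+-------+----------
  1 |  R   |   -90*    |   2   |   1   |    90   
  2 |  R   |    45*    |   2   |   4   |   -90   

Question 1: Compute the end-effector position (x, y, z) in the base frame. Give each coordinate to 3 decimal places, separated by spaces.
-2.000 -3.828 4.828

after link 1: o_1 = (0.0000, -1.0000, 2.0000)
after link 2: o_2 = (-2.0000, -3.8284, 4.8284)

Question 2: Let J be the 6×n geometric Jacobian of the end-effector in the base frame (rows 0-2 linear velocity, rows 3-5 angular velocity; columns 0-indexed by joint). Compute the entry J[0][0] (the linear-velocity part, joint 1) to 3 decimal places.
3.828

axis z_0 = ẑ; lever o_n−o_0 = (-2.0000,-3.8284,4.8284)
cross product → J_v[:, 0] = (3.8284,-2.0000,0.0000)
J_ω[:, 0] = z_0
entry J[0][0] = 3.8284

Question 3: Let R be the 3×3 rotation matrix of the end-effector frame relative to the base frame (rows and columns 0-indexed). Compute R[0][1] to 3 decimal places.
End-effector y-axis (col 1 of R) = (1.0000,0.0000,-0.0000)
R[0][1] = 1.0000

1.000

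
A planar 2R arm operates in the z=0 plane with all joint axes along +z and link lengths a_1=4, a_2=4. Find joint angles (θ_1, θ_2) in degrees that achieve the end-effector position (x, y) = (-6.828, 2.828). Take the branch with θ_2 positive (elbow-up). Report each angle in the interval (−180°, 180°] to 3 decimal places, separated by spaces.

134.991 45.021

cos θ_2 = (54.6192−4²−4²)/(2·4·4) = 0.7068; θ_2 = 45.0209° (elbow-up)
β = atan2(2.8280,-6.8280) = 157.5018°; ψ = atan2(2.8295,6.8274) = 22.5104°
θ_1 = β − ψ = 134.9914°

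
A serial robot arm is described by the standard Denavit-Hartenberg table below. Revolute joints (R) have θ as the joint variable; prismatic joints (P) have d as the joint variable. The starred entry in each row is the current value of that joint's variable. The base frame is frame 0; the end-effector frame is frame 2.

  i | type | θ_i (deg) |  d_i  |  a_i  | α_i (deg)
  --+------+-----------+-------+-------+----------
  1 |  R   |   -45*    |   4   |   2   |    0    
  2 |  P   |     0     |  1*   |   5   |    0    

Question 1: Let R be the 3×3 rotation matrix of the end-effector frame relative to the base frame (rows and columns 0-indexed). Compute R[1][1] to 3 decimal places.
End-effector y-axis (col 1 of R) = (0.7071,0.7071,0.0000)
R[1][1] = 0.7071

0.707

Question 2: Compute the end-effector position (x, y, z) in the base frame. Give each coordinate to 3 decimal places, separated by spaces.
after link 1: o_1 = (1.4142, -1.4142, 4.0000)
after link 2: o_2 = (4.9497, -4.9497, 5.0000)

4.950 -4.950 5.000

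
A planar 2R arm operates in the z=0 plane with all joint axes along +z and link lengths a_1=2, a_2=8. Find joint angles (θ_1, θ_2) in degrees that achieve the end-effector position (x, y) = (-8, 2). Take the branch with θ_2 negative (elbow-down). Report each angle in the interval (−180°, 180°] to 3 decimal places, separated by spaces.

cos θ_2 = (68.0000−2²−8²)/(2·2·8) = 0.0000; θ_2 = -90.0000° (elbow-down)
β = atan2(2.0000,-8.0000) = 165.9638°; ψ = atan2(-8.0000,2.0000) = -75.9638°
θ_1 = β − ψ = 241.9275°

-118.072 -90.000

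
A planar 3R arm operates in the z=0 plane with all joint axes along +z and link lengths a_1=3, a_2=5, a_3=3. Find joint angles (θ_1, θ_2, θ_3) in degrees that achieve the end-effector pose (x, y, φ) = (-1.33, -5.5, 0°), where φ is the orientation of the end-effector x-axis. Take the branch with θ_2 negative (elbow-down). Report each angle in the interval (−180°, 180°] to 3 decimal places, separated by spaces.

wrist centre = target − a_3·(cos φ, sin φ) = (-4.3300, -5.5000)
cos θ_2 = (48.9989−3²−5²)/(2·3·5) = 0.5000; θ_2 = -60.0024° (elbow-down)
β = atan2(-5.5000,-4.3300) = -128.2124°; ψ = atan2(-4.3302,5.4998) = -38.2148°
θ_1 = β − ψ = -89.9976°
θ_3 = φ − θ_1 − θ_2 = 150.0000° (wrapped to (-180°,180°])

-89.998 -60.002 150.000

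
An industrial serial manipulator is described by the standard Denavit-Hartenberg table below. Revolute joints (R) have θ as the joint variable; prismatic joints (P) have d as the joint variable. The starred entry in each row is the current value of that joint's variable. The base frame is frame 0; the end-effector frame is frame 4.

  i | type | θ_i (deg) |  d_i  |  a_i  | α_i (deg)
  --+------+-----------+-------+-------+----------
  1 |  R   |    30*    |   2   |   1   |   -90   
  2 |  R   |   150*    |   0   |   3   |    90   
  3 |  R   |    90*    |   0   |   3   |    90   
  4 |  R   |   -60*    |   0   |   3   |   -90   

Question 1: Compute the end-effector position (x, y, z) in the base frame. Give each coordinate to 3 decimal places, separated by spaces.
-4.759 2.449 2.750

after link 1: o_1 = (0.8660, 0.5000, 2.0000)
after link 2: o_2 = (-1.3840, -0.7990, 0.5000)
after link 3: o_3 = (-2.8840, 1.7990, 0.5000)
after link 4: o_4 = (-4.7590, 2.4486, 2.7500)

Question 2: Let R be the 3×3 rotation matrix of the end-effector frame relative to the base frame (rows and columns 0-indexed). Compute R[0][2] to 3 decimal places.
End-effector z-axis (col 2 of R) = (-0.2165,0.8750,-0.4330)
R[0][2] = -0.2165

-0.217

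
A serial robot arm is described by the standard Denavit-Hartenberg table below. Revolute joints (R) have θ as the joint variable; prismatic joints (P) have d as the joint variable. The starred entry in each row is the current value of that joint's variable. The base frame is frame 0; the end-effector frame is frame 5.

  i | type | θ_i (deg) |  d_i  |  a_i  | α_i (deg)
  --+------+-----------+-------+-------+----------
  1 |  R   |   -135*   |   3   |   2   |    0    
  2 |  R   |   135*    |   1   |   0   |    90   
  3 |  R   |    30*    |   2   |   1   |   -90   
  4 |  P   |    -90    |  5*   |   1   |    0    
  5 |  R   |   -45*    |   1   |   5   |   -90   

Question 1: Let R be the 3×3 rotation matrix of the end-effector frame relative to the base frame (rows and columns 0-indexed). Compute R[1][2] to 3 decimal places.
-0.707

End-effector z-axis (col 2 of R) = (0.6124,-0.7071,0.3536)
R[1][2] = -0.7071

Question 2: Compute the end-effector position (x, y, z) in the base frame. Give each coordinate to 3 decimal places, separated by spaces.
after link 1: o_1 = (-1.4142, -1.4142, 3.0000)
after link 2: o_2 = (-1.4142, -1.4142, 4.0000)
after link 3: o_3 = (-0.5482, -3.4142, 4.5000)
after link 4: o_4 = (-3.0482, -4.4142, 8.8301)
after link 5: o_5 = (-6.6101, -7.9497, 7.9284)

-6.610 -7.950 7.928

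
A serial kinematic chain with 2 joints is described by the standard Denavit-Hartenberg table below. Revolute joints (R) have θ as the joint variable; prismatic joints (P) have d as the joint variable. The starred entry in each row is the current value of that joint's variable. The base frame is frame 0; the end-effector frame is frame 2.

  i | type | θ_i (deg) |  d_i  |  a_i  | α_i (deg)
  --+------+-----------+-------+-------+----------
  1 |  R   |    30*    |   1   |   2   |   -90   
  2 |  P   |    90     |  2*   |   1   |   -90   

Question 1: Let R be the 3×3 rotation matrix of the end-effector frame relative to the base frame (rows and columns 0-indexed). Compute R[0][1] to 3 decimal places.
0.500

End-effector y-axis (col 1 of R) = (0.5000,-0.8660,-0.0000)
R[0][1] = 0.5000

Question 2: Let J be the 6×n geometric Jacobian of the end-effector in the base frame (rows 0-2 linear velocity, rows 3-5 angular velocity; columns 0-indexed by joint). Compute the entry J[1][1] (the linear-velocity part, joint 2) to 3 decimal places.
prismatic axis z_1 = (-0.5000,0.8660,0.0000)
J_v[:, 1] = z_1; J_ω[:, 1] = (0,0,0)
entry J[1][1] = 0.8660

0.866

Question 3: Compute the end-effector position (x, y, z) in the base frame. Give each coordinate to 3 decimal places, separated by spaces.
0.732 2.732 0.000

after link 1: o_1 = (1.7321, 1.0000, 1.0000)
after link 2: o_2 = (0.7321, 2.7321, 0.0000)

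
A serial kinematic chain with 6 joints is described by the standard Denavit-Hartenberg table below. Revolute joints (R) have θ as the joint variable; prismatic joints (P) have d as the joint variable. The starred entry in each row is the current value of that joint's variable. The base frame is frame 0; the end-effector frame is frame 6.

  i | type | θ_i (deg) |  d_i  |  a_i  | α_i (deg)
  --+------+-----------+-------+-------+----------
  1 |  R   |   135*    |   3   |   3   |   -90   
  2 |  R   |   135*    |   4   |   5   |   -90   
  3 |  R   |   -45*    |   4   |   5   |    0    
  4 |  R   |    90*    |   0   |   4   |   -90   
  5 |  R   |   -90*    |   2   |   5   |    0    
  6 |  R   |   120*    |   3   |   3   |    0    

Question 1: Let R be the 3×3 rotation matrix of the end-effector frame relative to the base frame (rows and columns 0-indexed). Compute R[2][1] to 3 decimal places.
End-effector y-axis (col 1 of R) = (-0.8598,0.3598,-0.3624)
R[2][1] = -0.3624

-0.362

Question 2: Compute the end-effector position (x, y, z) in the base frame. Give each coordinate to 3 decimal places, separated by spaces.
after link 1: o_1 = (-2.1213, 2.1213, 3.0000)
after link 2: o_2 = (-2.4497, -3.2071, -0.5355)
after link 3: o_3 = (-1.1820, -9.4749, -0.2071)
after link 4: o_4 = (2.2322, -8.8891, -2.2071)
after link 5: o_5 = (5.0251, -9.6820, 2.3284)
after link 6: o_6 = (6.9321, -5.9908, 1.4687)

6.932 -5.991 1.469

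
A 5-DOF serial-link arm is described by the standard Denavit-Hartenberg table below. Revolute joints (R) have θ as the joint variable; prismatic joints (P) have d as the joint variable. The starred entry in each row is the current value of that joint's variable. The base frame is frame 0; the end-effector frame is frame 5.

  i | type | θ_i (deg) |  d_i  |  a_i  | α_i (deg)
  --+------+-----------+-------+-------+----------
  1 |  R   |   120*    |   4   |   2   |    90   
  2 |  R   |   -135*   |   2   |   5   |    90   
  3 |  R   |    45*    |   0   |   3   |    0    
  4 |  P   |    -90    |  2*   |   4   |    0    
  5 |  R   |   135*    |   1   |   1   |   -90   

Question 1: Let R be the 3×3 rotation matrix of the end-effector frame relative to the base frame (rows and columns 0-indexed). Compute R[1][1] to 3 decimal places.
0.612

End-effector y-axis (col 1 of R) = (-0.3536,0.6124,-0.7071)
R[1][1] = 0.6124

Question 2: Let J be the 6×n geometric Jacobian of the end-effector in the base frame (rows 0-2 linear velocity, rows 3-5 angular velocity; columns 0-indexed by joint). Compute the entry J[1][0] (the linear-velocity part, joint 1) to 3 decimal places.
5.564

axis z_0 = ẑ; lever o_n−o_0 = (5.5641,-5.0516,-0.9142)
cross product → J_v[:, 0] = (5.0516,5.5641,-0.0000)
J_ω[:, 0] = z_0
entry J[1][0] = 5.5641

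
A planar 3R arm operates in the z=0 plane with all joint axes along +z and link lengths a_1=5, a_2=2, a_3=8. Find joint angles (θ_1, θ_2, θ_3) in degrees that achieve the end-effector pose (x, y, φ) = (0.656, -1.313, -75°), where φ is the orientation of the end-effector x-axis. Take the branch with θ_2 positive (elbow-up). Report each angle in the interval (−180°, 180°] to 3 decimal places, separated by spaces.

wrist centre = target − a_3·(cos φ, sin φ) = (-1.4146, 6.4144)
cos θ_2 = (43.1456−5²−2²)/(2·5·2) = 0.7073; θ_2 = 44.9861° (elbow-up)
β = atan2(6.4144,-1.4146) = 102.4362°; ψ = atan2(1.4139,6.4146) = 12.4301°
θ_1 = β − ψ = 90.0061°
θ_3 = φ − θ_1 − θ_2 = 150.0078° (wrapped to (-180°,180°])

90.006 44.986 150.008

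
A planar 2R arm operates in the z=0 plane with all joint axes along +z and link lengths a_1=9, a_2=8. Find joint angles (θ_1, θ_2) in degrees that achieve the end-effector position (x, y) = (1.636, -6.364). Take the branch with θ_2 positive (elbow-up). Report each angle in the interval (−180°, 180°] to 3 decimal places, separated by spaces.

cos θ_2 = (43.1770−9²−8²)/(2·9·8) = -0.7071; θ_2 = 134.9998° (elbow-up)
β = atan2(-6.3640,1.6360) = -75.5831°; ψ = atan2(5.6569,3.3432) = 59.4173°
θ_1 = β − ψ = -135.0004°

-135.000 135.000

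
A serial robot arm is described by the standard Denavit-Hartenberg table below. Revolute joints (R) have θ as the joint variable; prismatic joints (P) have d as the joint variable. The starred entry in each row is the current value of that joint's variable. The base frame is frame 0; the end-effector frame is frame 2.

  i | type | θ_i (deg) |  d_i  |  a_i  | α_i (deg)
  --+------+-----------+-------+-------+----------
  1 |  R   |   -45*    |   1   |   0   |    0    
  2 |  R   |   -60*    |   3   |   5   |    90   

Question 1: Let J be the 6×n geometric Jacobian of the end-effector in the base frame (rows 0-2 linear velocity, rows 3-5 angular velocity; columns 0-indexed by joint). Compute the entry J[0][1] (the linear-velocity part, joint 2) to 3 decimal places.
4.830

axis z_1 = (0.0000,0.0000,1.0000); lever o_n−o_1 = (-1.2941,-4.8296,3.0000)
cross product → J_v[:, 1] = (4.8296,-1.2941,0.0000)
J_ω[:, 1] = z_1
entry J[0][1] = 4.8296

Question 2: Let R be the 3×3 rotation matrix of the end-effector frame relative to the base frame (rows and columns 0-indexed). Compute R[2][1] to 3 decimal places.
1.000

End-effector y-axis (col 1 of R) = (0.0000,-0.0000,1.0000)
R[2][1] = 1.0000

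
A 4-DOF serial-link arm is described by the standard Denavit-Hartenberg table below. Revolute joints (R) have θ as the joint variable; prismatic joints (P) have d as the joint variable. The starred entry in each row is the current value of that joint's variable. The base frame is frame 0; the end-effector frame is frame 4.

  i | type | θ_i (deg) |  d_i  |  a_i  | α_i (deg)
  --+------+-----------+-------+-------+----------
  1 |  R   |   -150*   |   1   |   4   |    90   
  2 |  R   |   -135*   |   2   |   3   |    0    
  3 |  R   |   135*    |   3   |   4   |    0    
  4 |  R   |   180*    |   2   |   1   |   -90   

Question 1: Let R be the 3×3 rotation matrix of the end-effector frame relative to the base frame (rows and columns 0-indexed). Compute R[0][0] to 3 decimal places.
0.866

End-effector x-axis (col 0 of R) = (0.8660,0.5000,0.0000)
R[0][0] = 0.8660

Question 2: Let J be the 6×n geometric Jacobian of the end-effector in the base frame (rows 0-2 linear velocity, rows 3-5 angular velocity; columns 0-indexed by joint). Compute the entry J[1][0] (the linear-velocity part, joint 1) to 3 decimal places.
-7.725

axis z_0 = ẑ; lever o_n−o_0 = (-7.7251,3.6228,-1.1213)
cross product → J_v[:, 0] = (-3.6228,-7.7251,0.0000)
J_ω[:, 0] = z_0
entry J[1][0] = -7.7251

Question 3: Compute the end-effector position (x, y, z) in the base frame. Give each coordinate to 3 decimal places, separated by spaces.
-7.725 3.623 -1.121

after link 1: o_1 = (-3.4641, -2.0000, 1.0000)
after link 2: o_2 = (-2.6270, 0.7927, -1.1213)
after link 3: o_3 = (-7.5911, 1.3908, -1.1213)
after link 4: o_4 = (-7.7251, 3.6228, -1.1213)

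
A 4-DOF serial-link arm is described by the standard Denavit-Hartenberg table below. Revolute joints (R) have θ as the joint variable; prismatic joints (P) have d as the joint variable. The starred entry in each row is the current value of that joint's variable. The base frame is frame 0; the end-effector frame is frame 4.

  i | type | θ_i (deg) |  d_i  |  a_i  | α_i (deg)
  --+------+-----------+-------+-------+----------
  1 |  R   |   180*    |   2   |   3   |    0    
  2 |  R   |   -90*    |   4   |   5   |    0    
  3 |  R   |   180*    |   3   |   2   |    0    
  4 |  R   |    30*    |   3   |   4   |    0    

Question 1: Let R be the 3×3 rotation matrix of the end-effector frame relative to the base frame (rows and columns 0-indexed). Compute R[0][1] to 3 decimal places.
End-effector y-axis (col 1 of R) = (0.8660,0.5000,0.0000)
R[0][1] = 0.8660

0.866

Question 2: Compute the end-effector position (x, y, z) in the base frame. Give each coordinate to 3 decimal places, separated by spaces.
-1.000 -0.464 12.000

after link 1: o_1 = (-3.0000, 0.0000, 2.0000)
after link 2: o_2 = (-3.0000, 5.0000, 6.0000)
after link 3: o_3 = (-3.0000, 3.0000, 9.0000)
after link 4: o_4 = (-1.0000, -0.4641, 12.0000)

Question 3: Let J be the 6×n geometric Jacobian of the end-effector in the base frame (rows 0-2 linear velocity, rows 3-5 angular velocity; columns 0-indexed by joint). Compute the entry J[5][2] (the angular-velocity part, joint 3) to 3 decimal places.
axis z_2 = (0.0000,0.0000,1.0000); lever o_n−o_2 = (2.0000,-5.4641,6.0000)
cross product → J_v[:, 2] = (5.4641,2.0000,-0.0000)
J_ω[:, 2] = z_2
entry J[5][2] = 1.0000

1.000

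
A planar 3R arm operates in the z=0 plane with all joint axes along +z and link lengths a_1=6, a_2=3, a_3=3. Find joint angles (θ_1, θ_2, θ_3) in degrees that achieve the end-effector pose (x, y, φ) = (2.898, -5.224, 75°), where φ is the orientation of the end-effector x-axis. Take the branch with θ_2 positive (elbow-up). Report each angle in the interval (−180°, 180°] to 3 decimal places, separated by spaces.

wrist centre = target − a_3·(cos φ, sin φ) = (2.1215, -8.1218)
cos θ_2 = (70.4642−6²−3²)/(2·6·3) = 0.7073; θ_2 = 44.9812° (elbow-up)
β = atan2(-8.1218,2.1215) = -75.3605°; ψ = atan2(2.1206,8.1220) = 14.6330°
θ_1 = β − ψ = -89.9935°
θ_3 = φ − θ_1 − θ_2 = 120.0123° (wrapped to (-180°,180°])

-89.994 44.981 120.012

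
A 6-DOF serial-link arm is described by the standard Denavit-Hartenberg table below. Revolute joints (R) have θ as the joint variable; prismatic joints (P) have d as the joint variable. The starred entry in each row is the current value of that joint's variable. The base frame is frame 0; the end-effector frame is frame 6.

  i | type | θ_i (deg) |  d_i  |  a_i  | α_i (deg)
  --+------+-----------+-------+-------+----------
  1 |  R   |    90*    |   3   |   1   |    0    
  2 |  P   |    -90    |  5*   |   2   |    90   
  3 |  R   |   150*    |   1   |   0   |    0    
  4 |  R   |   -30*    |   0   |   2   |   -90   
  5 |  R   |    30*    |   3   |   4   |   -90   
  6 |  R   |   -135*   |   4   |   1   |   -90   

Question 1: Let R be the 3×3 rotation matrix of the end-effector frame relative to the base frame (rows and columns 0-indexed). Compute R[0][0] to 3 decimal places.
-0.306

End-effector x-axis (col 0 of R) = (-0.3062,-0.3536,-0.8839)
R[0][0] = -0.3062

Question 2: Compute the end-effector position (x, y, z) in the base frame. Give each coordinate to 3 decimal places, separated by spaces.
after link 1: o_1 = (0.0000, 1.0000, 3.0000)
after link 2: o_2 = (2.0000, 1.0000, 8.0000)
after link 3: o_3 = (2.0000, 0.0000, 8.0000)
after link 4: o_4 = (1.0000, 0.0000, 9.7321)
after link 5: o_5 = (-3.3301, 2.0000, 11.2321)
after link 6: o_6 = (-2.6363, 5.1105, 8.6161)

-2.636 5.111 8.616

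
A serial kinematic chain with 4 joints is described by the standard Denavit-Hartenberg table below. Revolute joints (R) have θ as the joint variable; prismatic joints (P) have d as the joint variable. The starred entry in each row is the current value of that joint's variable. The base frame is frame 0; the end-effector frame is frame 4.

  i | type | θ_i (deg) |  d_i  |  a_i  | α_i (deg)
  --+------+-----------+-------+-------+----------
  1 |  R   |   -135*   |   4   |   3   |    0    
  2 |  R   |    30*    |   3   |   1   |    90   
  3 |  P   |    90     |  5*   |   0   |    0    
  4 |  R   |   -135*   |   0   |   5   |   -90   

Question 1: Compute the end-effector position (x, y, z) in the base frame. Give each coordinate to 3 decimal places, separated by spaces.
-8.125 -5.208 3.464

after link 1: o_1 = (-2.1213, -2.1213, 4.0000)
after link 2: o_2 = (-2.3801, -3.0872, 7.0000)
after link 3: o_3 = (-7.2098, -1.7932, 7.0000)
after link 4: o_4 = (-8.1248, -5.2082, 3.4645)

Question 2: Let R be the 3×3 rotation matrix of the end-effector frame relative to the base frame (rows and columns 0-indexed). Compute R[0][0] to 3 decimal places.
-0.183

End-effector x-axis (col 0 of R) = (-0.1830,-0.6830,-0.7071)
R[0][0] = -0.1830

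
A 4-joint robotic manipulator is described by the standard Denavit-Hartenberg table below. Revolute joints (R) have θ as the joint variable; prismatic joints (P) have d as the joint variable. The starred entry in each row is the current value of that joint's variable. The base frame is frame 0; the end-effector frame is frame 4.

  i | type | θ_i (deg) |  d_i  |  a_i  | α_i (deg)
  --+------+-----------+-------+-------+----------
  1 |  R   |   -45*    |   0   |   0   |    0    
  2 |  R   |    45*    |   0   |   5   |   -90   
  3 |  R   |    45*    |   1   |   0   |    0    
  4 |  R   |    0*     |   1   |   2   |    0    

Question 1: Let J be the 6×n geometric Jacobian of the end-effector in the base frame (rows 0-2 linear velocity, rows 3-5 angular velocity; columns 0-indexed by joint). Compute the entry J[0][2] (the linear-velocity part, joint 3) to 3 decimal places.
-1.414

axis z_2 = (0.0000,1.0000,0.0000); lever o_n−o_2 = (1.4142,2.0000,-1.4142)
cross product → J_v[:, 2] = (-1.4142,0.0000,-1.4142)
J_ω[:, 2] = z_2
entry J[0][2] = -1.4142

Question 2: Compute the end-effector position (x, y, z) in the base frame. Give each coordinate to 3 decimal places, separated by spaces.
after link 1: o_1 = (0.0000, 0.0000, 0.0000)
after link 2: o_2 = (5.0000, 0.0000, 0.0000)
after link 3: o_3 = (5.0000, 1.0000, 0.0000)
after link 4: o_4 = (6.4142, 2.0000, -1.4142)

6.414 2.000 -1.414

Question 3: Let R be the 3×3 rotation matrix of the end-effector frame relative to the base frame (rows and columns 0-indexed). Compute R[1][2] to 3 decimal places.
End-effector z-axis (col 2 of R) = (0.0000,1.0000,0.0000)
R[1][2] = 1.0000

1.000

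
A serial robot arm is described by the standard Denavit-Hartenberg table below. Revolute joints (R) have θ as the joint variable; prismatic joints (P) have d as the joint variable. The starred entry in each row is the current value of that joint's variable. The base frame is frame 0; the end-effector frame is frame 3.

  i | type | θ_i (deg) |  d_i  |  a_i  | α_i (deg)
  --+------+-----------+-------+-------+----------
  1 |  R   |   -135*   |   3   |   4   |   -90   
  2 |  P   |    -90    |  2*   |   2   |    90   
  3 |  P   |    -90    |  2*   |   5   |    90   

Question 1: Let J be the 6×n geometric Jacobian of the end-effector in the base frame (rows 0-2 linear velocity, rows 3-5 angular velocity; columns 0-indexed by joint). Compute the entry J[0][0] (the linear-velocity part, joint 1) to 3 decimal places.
axis z_0 = ẑ; lever o_n−o_0 = (-3.5355,0.7071,5.0000)
cross product → J_v[:, 0] = (-0.7071,-3.5355,0.0000)
J_ω[:, 0] = z_0
entry J[0][0] = -0.7071

-0.707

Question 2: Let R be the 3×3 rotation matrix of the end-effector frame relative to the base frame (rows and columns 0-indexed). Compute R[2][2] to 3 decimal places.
End-effector z-axis (col 2 of R) = (0.0000,0.0000,-1.0000)
R[2][2] = -1.0000

-1.000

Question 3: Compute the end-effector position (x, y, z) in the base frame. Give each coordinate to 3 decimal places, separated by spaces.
after link 1: o_1 = (-2.8284, -2.8284, 3.0000)
after link 2: o_2 = (-1.4142, -4.2426, 5.0000)
after link 3: o_3 = (-3.5355, 0.7071, 5.0000)

-3.536 0.707 5.000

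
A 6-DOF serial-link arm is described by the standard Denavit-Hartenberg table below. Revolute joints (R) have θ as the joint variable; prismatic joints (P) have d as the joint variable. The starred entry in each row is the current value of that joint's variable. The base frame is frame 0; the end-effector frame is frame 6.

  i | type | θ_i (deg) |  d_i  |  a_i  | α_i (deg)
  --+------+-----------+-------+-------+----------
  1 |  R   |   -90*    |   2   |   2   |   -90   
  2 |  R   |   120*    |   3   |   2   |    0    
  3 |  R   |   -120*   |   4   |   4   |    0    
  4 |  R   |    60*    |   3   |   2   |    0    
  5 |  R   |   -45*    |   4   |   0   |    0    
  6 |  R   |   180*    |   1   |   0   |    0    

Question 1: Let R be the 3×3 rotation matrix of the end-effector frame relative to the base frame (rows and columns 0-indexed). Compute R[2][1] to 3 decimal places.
0.966

End-effector y-axis (col 1 of R) = (-0.0000,-0.2588,0.9659)
R[2][1] = 0.9659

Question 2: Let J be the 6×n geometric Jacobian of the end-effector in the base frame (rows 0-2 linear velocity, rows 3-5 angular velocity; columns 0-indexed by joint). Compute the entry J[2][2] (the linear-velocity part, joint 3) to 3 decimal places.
axis z_2 = (1.0000,0.0000,0.0000); lever o_n−o_2 = (12.0000,-5.0000,-1.7321)
cross product → J_v[:, 2] = (0.0000,1.7321,-5.0000)
J_ω[:, 2] = z_2
entry J[2][2] = -5.0000

-5.000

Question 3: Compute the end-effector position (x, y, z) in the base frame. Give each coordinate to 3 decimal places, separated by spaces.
15.000 -6.000 -1.464

after link 1: o_1 = (0.0000, -2.0000, 2.0000)
after link 2: o_2 = (3.0000, -1.0000, 0.2679)
after link 3: o_3 = (7.0000, -5.0000, 0.2679)
after link 4: o_4 = (10.0000, -6.0000, -1.4641)
after link 5: o_5 = (14.0000, -6.0000, -1.4641)
after link 6: o_6 = (15.0000, -6.0000, -1.4641)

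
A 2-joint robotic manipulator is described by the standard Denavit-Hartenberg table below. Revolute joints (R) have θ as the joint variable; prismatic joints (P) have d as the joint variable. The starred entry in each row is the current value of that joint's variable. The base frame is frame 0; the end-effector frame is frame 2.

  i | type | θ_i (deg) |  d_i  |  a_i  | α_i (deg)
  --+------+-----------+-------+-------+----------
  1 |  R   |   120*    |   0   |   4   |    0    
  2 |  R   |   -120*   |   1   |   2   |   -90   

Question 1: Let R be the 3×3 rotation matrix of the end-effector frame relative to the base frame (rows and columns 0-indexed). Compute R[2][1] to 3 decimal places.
-1.000

End-effector y-axis (col 1 of R) = (0.0000,0.0000,-1.0000)
R[2][1] = -1.0000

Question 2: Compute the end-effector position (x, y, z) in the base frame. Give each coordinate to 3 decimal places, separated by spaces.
after link 1: o_1 = (-2.0000, 3.4641, 0.0000)
after link 2: o_2 = (0.0000, 3.4641, 1.0000)

0.000 3.464 1.000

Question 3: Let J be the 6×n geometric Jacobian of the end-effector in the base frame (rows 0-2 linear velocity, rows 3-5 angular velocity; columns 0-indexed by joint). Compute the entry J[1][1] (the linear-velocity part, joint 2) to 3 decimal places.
axis z_1 = (0.0000,0.0000,1.0000); lever o_n−o_1 = (2.0000,0.0000,1.0000)
cross product → J_v[:, 1] = (0.0000,2.0000,0.0000)
J_ω[:, 1] = z_1
entry J[1][1] = 2.0000

2.000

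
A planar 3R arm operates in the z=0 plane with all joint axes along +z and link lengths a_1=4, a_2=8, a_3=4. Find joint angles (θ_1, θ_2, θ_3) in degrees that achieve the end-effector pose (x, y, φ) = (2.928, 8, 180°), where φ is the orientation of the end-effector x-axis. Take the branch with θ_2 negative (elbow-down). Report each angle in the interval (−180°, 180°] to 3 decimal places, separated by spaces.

90.003 -60.003 150.000

wrist centre = target − a_3·(cos φ, sin φ) = (6.9280, 8.0000)
cos θ_2 = (111.9972−4²−8²)/(2·4·8) = 0.5000; θ_2 = -60.0029° (elbow-down)
β = atan2(8.0000,6.9280) = 49.1074°; ψ = atan2(-6.9284,7.9996) = -40.8955°
θ_1 = β − ψ = 90.0029°
θ_3 = φ − θ_1 − θ_2 = 150.0000° (wrapped to (-180°,180°])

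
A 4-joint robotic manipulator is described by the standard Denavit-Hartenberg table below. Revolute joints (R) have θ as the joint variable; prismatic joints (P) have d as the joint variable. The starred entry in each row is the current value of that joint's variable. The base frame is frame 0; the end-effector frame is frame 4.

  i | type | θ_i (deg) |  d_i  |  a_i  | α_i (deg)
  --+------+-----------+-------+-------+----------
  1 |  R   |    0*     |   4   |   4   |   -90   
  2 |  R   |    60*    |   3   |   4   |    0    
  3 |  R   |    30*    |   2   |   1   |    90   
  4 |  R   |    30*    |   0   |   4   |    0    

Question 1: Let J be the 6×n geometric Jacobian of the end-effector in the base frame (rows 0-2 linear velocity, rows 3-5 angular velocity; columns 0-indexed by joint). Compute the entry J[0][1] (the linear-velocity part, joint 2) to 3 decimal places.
-7.928

axis z_1 = (0.0000,1.0000,0.0000); lever o_n−o_1 = (2.0000,7.0000,-7.9282)
cross product → J_v[:, 1] = (-7.9282,0.0000,-2.0000)
J_ω[:, 1] = z_1
entry J[0][1] = -7.9282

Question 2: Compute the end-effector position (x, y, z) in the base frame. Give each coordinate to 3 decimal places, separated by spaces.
after link 1: o_1 = (4.0000, 0.0000, 4.0000)
after link 2: o_2 = (6.0000, 3.0000, 0.5359)
after link 3: o_3 = (6.0000, 5.0000, -0.4641)
after link 4: o_4 = (6.0000, 7.0000, -3.9282)

6.000 7.000 -3.928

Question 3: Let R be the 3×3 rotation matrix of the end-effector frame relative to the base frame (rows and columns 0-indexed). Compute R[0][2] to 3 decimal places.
1.000

End-effector z-axis (col 2 of R) = (1.0000,0.0000,0.0000)
R[0][2] = 1.0000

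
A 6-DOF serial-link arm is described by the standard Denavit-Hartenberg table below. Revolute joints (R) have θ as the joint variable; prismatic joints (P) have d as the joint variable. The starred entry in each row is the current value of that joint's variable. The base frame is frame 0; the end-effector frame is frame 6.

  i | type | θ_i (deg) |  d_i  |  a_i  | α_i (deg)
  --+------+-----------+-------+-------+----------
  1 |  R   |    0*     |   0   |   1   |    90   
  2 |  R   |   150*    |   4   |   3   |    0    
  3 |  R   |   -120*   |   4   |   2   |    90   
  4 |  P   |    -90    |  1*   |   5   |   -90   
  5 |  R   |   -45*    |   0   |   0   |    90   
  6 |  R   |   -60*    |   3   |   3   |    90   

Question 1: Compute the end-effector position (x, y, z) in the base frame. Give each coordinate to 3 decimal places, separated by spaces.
after link 1: o_1 = (1.0000, 0.0000, 0.0000)
after link 2: o_2 = (-1.5981, -4.0000, 1.5000)
after link 3: o_3 = (0.1340, -8.0000, 2.5000)
after link 4: o_4 = (0.6340, -3.0000, 1.6340)
after link 5: o_5 = (0.6340, -3.0000, 1.6340)
after link 6: o_6 = (-0.0250, -4.0607, -2.4207)

-0.025 -4.061 -2.421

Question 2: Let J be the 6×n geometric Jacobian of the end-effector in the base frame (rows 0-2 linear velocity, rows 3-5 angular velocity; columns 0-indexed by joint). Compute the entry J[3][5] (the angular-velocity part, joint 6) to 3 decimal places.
0.354

axis z_5 = (0.3536,-0.7071,-0.6124); lever o_n−o_5 = (-0.6590,-1.0607,-4.0547)
cross product → J_v[:, 5] = (2.2176,1.8371,-0.8410)
J_ω[:, 5] = z_5
entry J[3][5] = 0.3536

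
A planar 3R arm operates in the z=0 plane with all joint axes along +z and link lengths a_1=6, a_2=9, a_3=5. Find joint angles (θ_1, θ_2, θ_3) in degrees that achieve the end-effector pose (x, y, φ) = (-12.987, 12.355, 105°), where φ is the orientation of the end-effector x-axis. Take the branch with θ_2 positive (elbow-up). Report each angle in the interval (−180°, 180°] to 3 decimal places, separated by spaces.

119.994 45.009 -60.003

wrist centre = target − a_3·(cos φ, sin φ) = (-11.6929, 7.5254)
cos θ_2 = (193.3552−6²−9²)/(2·6·9) = 0.7070; θ_2 = 45.0092° (elbow-up)
β = atan2(7.5254,-11.6929) = 147.2353°; ψ = atan2(6.3650,12.3629) = 27.2414°
θ_1 = β − ψ = 119.9939°
θ_3 = φ − θ_1 − θ_2 = -60.0031° (wrapped to (-180°,180°])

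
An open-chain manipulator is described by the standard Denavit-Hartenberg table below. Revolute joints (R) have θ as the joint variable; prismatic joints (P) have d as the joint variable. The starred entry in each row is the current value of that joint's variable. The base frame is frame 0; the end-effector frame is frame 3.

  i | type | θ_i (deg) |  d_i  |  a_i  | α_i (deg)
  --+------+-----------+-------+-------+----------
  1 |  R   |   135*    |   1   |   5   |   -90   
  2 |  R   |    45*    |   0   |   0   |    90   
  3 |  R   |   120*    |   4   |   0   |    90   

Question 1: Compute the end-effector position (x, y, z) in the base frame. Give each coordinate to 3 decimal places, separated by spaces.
-5.536 5.536 3.828

after link 1: o_1 = (-3.5355, 3.5355, 1.0000)
after link 2: o_2 = (-3.5355, 3.5355, 1.0000)
after link 3: o_3 = (-5.5355, 5.5355, 3.8284)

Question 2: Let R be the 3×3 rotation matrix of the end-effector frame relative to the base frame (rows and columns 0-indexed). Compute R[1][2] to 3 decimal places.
End-effector z-axis (col 2 of R) = (-0.7866,0.0795,-0.6124)
R[1][2] = 0.0795

0.079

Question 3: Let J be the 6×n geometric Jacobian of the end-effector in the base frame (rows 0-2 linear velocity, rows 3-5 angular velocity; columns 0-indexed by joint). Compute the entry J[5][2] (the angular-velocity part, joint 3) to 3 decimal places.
0.707

axis z_2 = (-0.5000,0.5000,0.7071); lever o_n−o_2 = (-2.0000,2.0000,2.8284)
cross product → J_v[:, 2] = (0.0000,0.0000,0.0000)
J_ω[:, 2] = z_2
entry J[5][2] = 0.7071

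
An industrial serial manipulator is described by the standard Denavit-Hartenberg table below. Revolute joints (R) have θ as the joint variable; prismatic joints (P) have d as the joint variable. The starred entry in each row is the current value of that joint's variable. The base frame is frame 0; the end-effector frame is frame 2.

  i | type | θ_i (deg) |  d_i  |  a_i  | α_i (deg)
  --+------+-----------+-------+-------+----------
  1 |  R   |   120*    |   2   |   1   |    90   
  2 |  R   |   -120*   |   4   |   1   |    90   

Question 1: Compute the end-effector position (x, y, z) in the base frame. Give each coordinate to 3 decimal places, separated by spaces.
after link 1: o_1 = (-0.5000, 0.8660, 2.0000)
after link 2: o_2 = (3.2141, 2.4330, 1.1340)

3.214 2.433 1.134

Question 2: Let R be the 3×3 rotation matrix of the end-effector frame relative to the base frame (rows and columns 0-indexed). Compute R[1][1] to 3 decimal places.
End-effector y-axis (col 1 of R) = (0.8660,0.5000,0.0000)
R[1][1] = 0.5000

0.500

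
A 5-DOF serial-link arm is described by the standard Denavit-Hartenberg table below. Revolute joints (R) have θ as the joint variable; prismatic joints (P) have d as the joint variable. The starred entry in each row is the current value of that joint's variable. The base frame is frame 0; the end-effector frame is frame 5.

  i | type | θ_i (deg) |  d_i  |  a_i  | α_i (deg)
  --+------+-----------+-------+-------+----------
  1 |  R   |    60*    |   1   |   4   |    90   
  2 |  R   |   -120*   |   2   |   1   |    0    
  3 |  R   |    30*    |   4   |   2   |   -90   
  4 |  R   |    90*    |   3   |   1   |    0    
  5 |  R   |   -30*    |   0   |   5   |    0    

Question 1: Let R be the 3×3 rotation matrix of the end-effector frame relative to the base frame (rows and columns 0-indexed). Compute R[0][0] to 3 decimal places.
-0.750

End-effector x-axis (col 0 of R) = (-0.7500,0.4330,-0.5000)
R[0][0] = -0.7500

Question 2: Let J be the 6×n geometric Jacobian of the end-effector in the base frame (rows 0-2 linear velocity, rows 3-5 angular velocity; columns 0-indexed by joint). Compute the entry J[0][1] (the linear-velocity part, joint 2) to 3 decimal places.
axis z_1 = (0.8660,-0.5000,0.0000); lever o_n−o_1 = (1.8301,1.8301,-5.3660)
cross product → J_v[:, 1] = (2.6830,4.6471,2.5000)
J_ω[:, 1] = z_1
entry J[0][1] = 2.6830

2.683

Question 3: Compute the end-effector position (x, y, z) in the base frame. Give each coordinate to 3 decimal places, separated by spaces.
after link 1: o_1 = (2.0000, 3.4641, 1.0000)
after link 2: o_2 = (3.4821, 2.0311, 0.1340)
after link 3: o_3 = (6.9462, 0.0311, -1.8660)
after link 4: o_4 = (7.5801, 3.1292, -1.8660)
after link 5: o_5 = (3.8301, 5.2942, -4.3660)

3.830 5.294 -4.366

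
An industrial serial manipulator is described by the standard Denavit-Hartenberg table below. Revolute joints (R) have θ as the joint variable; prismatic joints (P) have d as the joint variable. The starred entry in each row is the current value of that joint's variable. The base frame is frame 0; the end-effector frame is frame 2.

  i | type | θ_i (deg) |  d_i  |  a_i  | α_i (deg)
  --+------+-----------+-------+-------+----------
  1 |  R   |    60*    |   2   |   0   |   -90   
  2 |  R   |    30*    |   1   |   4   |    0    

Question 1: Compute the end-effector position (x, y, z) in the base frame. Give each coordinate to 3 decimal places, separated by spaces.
0.866 3.500 0.000

after link 1: o_1 = (0.0000, 0.0000, 2.0000)
after link 2: o_2 = (0.8660, 3.5000, 0.0000)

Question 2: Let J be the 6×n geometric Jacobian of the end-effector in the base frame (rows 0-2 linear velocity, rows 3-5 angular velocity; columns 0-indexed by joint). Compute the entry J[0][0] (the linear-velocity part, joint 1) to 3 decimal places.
axis z_0 = ẑ; lever o_n−o_0 = (0.8660,3.5000,0.0000)
cross product → J_v[:, 0] = (-3.5000,0.8660,0.0000)
J_ω[:, 0] = z_0
entry J[0][0] = -3.5000

-3.500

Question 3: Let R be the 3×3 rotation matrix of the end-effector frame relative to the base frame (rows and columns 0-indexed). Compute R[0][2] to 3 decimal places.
End-effector z-axis (col 2 of R) = (-0.8660,0.5000,0.0000)
R[0][2] = -0.8660

-0.866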